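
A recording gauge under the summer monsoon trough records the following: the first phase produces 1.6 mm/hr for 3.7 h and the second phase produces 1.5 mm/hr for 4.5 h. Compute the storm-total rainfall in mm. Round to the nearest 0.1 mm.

Total = Σ Rᵢ Δtᵢ = 1.6 × 3.7 + 1.5 × 4.5
      = 5.92 + 6.75 = 12.7 mm.

total ≈ 12.7 mm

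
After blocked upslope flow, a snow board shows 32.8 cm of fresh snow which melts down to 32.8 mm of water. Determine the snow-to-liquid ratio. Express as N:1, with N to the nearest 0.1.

Ratio = snow depth / SWE = 328 mm / 32.8 mm = 10.0, i.e. 10.0:1.

ratio ≈ 10.0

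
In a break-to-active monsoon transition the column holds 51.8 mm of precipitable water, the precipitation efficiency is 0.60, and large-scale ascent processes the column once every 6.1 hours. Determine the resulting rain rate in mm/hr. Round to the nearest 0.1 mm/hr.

R ≈ 5.1 mm/hr

Each overturning extracts ε × PW = 0.60 × 51.8 = 31.08 mm.
Rate = ε·PW / τ = 31.08 / 6.1 h = 5.1 mm/hr.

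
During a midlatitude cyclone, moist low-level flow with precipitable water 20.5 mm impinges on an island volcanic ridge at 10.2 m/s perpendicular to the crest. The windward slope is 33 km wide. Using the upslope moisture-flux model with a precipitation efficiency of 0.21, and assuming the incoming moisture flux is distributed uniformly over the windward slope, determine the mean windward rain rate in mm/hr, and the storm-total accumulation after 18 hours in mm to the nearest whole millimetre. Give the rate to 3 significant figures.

Incoming column moisture flux per unit ridge length: F = V × PW = 10.2 × 20.5 = 209.1 mm·m/s.
Spread over the 33 km slope with efficiency ε = 0.21: R = ε·F/W = 0.21 × 209.1 / 33000 m = 1.331e-03 mm/s.
R = 1.331e-03 × 3600 = 4.79 mm/hr.
Over 18 h: total = 4.79 × 18 = 86.22 ≈ 86 mm.

R ≈ 4.79 mm/hr; total ≈ 86 mm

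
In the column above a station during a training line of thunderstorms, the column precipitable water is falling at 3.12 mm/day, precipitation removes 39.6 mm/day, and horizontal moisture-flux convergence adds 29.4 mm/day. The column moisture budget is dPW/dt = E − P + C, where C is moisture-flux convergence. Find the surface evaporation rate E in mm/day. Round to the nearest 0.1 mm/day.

dPW/dt = -3.12 mm/day.
E = dPW/dt + P − C = (-3.12) + 39.6 − (29.4) = 7.1 mm/day.

E ≈ 7.1 mm/day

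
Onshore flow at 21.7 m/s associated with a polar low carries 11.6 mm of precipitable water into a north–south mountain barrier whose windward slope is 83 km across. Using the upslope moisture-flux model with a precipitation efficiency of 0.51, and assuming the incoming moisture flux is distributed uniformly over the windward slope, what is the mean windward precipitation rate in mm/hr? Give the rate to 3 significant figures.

Incoming column moisture flux per unit ridge length: F = V × PW = 21.7 × 11.6 = 251.72 mm·m/s.
Spread over the 83 km slope with efficiency ε = 0.51: R = ε·F/W = 0.51 × 251.72 / 83000 m = 1.547e-03 mm/s.
R = 1.547e-03 × 3600 = 5.57 mm/hr.

R ≈ 5.57 mm/hr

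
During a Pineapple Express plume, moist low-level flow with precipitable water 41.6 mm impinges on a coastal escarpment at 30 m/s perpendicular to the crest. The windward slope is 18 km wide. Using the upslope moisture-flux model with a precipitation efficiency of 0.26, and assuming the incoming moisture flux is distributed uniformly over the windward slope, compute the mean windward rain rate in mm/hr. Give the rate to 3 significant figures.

Incoming column moisture flux per unit ridge length: F = V × PW = 30 × 41.6 = 1248 mm·m/s.
Spread over the 18 km slope with efficiency ε = 0.26: R = ε·F/W = 0.26 × 1248 / 18000 m = 1.803e-02 mm/s.
R = 1.803e-02 × 3600 = 64.9 mm/hr.

R ≈ 64.9 mm/hr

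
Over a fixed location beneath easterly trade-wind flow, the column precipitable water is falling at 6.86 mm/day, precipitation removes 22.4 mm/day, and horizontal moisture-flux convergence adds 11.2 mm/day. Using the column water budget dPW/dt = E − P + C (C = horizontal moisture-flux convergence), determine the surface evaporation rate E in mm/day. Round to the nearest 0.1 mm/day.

E ≈ 4.3 mm/day

dPW/dt = -6.86 mm/day.
E = dPW/dt + P − C = (-6.86) + 22.4 − (11.2) = 4.3 mm/day.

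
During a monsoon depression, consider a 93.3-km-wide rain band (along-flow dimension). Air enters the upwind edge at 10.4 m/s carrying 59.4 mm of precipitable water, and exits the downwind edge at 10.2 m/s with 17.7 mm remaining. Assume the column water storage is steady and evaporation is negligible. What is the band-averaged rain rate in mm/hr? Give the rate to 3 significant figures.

Column moisture flux per unit crosswind length is F = V × PW.
Inflow: F_in = 10.4 × 59.4 = 617.76 mm·m/s
Outflow: F_out = 10.2 × 17.7 = 180.54 mm·m/s
Steady-state rate R = (F_in − F_out)/L = (617.76 − 180.54) / 93300 m = 4.686e-03 mm/s.
R = 4.686e-03 × 3600 = 16.9 mm/hr.

R ≈ 16.9 mm/hr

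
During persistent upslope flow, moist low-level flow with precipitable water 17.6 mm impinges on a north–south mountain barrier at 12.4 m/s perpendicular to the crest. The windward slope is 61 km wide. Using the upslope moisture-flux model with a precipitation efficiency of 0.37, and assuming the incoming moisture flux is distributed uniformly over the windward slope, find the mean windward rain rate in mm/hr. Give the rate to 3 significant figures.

R ≈ 4.77 mm/hr

Incoming column moisture flux per unit ridge length: F = V × PW = 12.4 × 17.6 = 218.24 mm·m/s.
Spread over the 61 km slope with efficiency ε = 0.37: R = ε·F/W = 0.37 × 218.24 / 61000 m = 1.324e-03 mm/s.
R = 1.324e-03 × 3600 = 4.77 mm/hr.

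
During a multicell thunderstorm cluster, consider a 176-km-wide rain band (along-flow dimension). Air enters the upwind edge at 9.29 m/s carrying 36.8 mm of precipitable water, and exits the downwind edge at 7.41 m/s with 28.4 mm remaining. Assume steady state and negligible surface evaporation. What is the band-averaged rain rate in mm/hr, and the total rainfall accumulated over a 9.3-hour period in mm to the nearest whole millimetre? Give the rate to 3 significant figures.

Column moisture flux per unit crosswind length is F = V × PW.
Inflow: F_in = 9.29 × 36.8 = 341.872 mm·m/s
Outflow: F_out = 7.41 × 28.4 = 210.444 mm·m/s
Steady-state rate R = (F_in − F_out)/L = (341.872 − 210.444) / 176000 m = 7.467e-04 mm/s.
R = 7.467e-04 × 3600 = 2.69 mm/hr.
Over 9.3 h: total = 2.69 × 9.3 = 25.017 ≈ 25 mm.

R ≈ 2.69 mm/hr; total ≈ 25 mm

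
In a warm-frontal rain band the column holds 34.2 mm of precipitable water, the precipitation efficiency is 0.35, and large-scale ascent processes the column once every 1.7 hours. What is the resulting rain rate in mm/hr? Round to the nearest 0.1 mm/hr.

Each overturning extracts ε × PW = 0.35 × 34.2 = 11.97 mm.
Rate = ε·PW / τ = 11.97 / 1.7 h = 7.0 mm/hr.

R ≈ 7.0 mm/hr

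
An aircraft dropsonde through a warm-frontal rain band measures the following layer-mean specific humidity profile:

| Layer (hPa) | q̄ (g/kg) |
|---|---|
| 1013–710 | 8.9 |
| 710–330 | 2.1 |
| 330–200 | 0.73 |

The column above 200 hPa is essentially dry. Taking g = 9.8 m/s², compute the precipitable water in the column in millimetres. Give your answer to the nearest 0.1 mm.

Precipitable water is the column-integrated vapour mass per unit area: PW = (1/g) Σ q̄ Δp, with q in kg/kg and Δp in Pa (1 kg/m² of water = 1 mm).
Layer 1013–710 hPa: Δp = 303 hPa = 30300 Pa, q̄ = 0.0089 kg/kg → 0.0089 × 30300 / 9.8 = 27.52 mm
Layer 710–330 hPa: Δp = 380 hPa = 38000 Pa, q̄ = 0.0021 kg/kg → 0.0021 × 38000 / 9.8 = 8.14 mm
Layer 330–200 hPa: Δp = 130 hPa = 13000 Pa, q̄ = 0.00073 kg/kg → 0.00073 × 13000 / 9.8 = 0.97 mm
PW = 27.52 + 8.14 + 0.97 = 36.63 ≈ 36.6 mm.

PW ≈ 36.6 mm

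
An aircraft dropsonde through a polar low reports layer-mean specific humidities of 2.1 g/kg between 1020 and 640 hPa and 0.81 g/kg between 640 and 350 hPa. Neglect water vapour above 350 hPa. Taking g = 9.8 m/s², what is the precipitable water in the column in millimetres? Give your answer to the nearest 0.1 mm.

Precipitable water is the column-integrated vapour mass per unit area: PW = (1/g) Σ q̄ Δp, with q in kg/kg and Δp in Pa (1 kg/m² of water = 1 mm).
Layer 1020–640 hPa: Δp = 380 hPa = 38000 Pa, q̄ = 0.0021 kg/kg → 0.0021 × 38000 / 9.8 = 8.14 mm
Layer 640–350 hPa: Δp = 290 hPa = 29000 Pa, q̄ = 0.00081 kg/kg → 0.00081 × 29000 / 9.8 = 2.40 mm
PW = 8.14 + 2.40 = 10.54 ≈ 10.5 mm.

PW ≈ 10.5 mm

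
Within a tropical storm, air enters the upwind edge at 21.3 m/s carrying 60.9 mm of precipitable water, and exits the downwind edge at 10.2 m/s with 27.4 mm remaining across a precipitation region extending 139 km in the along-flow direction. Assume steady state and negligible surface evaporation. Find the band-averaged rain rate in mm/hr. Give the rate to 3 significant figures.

R ≈ 26.4 mm/hr

Column moisture flux per unit crosswind length is F = V × PW.
Inflow: F_in = 21.3 × 60.9 = 1297.17 mm·m/s
Outflow: F_out = 10.2 × 27.4 = 279.48 mm·m/s
Steady-state rate R = (F_in − F_out)/L = (1297.17 − 279.48) / 139000 m = 7.322e-03 mm/s.
R = 7.322e-03 × 3600 = 26.4 mm/hr.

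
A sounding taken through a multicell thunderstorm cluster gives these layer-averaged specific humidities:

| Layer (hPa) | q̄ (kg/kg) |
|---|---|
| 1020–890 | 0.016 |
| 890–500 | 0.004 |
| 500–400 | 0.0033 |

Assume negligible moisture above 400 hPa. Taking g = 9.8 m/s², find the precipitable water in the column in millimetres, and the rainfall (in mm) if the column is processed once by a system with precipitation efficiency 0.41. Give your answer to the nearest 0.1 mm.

PW ≈ 40.5 mm; rainfall ≈ 16.6 mm

Precipitable water is the column-integrated vapour mass per unit area: PW = (1/g) Σ q̄ Δp, with q in kg/kg and Δp in Pa (1 kg/m² of water = 1 mm).
Layer 1020–890 hPa: Δp = 130 hPa = 13000 Pa, q̄ = 0.016 kg/kg → 0.016 × 13000 / 9.8 = 21.22 mm
Layer 890–500 hPa: Δp = 390 hPa = 39000 Pa, q̄ = 0.004 kg/kg → 0.004 × 39000 / 9.8 = 15.92 mm
Layer 500–400 hPa: Δp = 100 hPa = 10000 Pa, q̄ = 0.0033 kg/kg → 0.0033 × 10000 / 9.8 = 3.37 mm
PW = 21.22 + 15.92 + 3.37 = 40.51 ≈ 40.5 mm.
Rainfall = ε × PW = 0.41 × 40.5 = 16.6 mm.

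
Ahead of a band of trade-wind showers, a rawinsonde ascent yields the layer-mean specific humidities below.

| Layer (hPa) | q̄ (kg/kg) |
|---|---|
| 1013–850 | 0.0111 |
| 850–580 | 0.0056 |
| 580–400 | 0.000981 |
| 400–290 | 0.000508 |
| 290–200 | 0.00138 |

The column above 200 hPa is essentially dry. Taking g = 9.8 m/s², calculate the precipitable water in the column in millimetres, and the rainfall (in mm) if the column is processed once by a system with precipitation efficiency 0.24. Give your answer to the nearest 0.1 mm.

Precipitable water is the column-integrated vapour mass per unit area: PW = (1/g) Σ q̄ Δp, with q in kg/kg and Δp in Pa (1 kg/m² of water = 1 mm).
Layer 1013–850 hPa: Δp = 163 hPa = 16300 Pa, q̄ = 0.0111 kg/kg → 0.0111 × 16300 / 9.8 = 18.46 mm
Layer 850–580 hPa: Δp = 270 hPa = 27000 Pa, q̄ = 0.0056 kg/kg → 0.0056 × 27000 / 9.8 = 15.43 mm
Layer 580–400 hPa: Δp = 180 hPa = 18000 Pa, q̄ = 0.000981 kg/kg → 0.000981 × 18000 / 9.8 = 1.80 mm
Layer 400–290 hPa: Δp = 110 hPa = 11000 Pa, q̄ = 0.000508 kg/kg → 0.000508 × 11000 / 9.8 = 0.57 mm
Layer 290–200 hPa: Δp = 90 hPa = 9000 Pa, q̄ = 0.00138 kg/kg → 0.00138 × 9000 / 9.8 = 1.27 mm
PW = 18.46 + 15.43 + 1.80 + 0.57 + 1.27 = 37.53 ≈ 37.5 mm.
Rainfall = ε × PW = 0.24 × 37.5 = 9.0 mm.

PW ≈ 37.5 mm; rainfall ≈ 9.0 mm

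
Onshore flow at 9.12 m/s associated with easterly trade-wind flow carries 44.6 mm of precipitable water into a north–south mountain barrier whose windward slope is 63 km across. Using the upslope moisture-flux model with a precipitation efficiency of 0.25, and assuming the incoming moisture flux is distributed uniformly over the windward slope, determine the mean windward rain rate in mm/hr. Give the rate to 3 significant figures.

R ≈ 5.81 mm/hr

Incoming column moisture flux per unit ridge length: F = V × PW = 9.12 × 44.6 = 406.752 mm·m/s.
Spread over the 63 km slope with efficiency ε = 0.25: R = ε·F/W = 0.25 × 406.752 / 63000 m = 1.614e-03 mm/s.
R = 1.614e-03 × 3600 = 5.81 mm/hr.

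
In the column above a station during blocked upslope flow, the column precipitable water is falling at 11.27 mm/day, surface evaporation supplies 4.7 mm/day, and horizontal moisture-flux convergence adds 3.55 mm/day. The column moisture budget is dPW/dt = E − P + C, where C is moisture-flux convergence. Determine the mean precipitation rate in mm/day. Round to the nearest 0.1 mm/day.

dPW/dt = -11.27 mm/day.
P = E + C − dPW/dt = 4.7 + (3.55) − (-11.27) = 19.5 mm/day.

P ≈ 19.5 mm/day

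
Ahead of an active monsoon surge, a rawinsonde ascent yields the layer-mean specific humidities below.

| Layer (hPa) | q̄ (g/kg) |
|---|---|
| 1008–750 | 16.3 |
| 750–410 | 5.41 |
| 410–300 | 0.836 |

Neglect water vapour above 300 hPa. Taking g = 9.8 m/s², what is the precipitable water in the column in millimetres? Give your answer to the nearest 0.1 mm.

PW ≈ 62.6 mm

Precipitable water is the column-integrated vapour mass per unit area: PW = (1/g) Σ q̄ Δp, with q in kg/kg and Δp in Pa (1 kg/m² of water = 1 mm).
Layer 1008–750 hPa: Δp = 258 hPa = 25800 Pa, q̄ = 0.0163 kg/kg → 0.0163 × 25800 / 9.8 = 42.91 mm
Layer 750–410 hPa: Δp = 340 hPa = 34000 Pa, q̄ = 0.00541 kg/kg → 0.00541 × 34000 / 9.8 = 18.77 mm
Layer 410–300 hPa: Δp = 110 hPa = 11000 Pa, q̄ = 0.000836 kg/kg → 0.000836 × 11000 / 9.8 = 0.94 mm
PW = 42.91 + 18.77 + 0.94 = 62.62 ≈ 62.6 mm.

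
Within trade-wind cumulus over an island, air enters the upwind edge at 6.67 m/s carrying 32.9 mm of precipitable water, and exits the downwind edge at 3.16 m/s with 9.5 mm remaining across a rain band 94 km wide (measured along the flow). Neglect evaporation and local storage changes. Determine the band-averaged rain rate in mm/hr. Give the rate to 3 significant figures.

R ≈ 7.25 mm/hr

Column moisture flux per unit crosswind length is F = V × PW.
Inflow: F_in = 6.67 × 32.9 = 219.443 mm·m/s
Outflow: F_out = 3.16 × 9.5 = 30.02 mm·m/s
Steady-state rate R = (F_in − F_out)/L = (219.443 − 30.02) / 94000 m = 2.015e-03 mm/s.
R = 2.015e-03 × 3600 = 7.25 mm/hr.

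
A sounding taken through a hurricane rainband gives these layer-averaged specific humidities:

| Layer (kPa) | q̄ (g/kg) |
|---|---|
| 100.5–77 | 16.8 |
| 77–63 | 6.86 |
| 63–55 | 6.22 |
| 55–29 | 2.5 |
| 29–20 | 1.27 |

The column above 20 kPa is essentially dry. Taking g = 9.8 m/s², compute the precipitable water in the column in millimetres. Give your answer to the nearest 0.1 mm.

PW ≈ 63.0 mm

Precipitable water is the column-integrated vapour mass per unit area: PW = (1/g) Σ q̄ Δp, with q in kg/kg and Δp in Pa (1 kg/m² of water = 1 mm).
Layer 100.5–77 kPa: Δp = 235 hPa = 23500 Pa, q̄ = 0.0168 kg/kg → 0.0168 × 23500 / 9.8 = 40.29 mm
Layer 77–63 kPa: Δp = 140 hPa = 14000 Pa, q̄ = 0.00686 kg/kg → 0.00686 × 14000 / 9.8 = 9.80 mm
Layer 63–55 kPa: Δp = 80 hPa = 8000 Pa, q̄ = 0.00622 kg/kg → 0.00622 × 8000 / 9.8 = 5.08 mm
Layer 55–29 kPa: Δp = 260 hPa = 26000 Pa, q̄ = 0.0025 kg/kg → 0.0025 × 26000 / 9.8 = 6.63 mm
Layer 29–20 kPa: Δp = 90 hPa = 9000 Pa, q̄ = 0.00127 kg/kg → 0.00127 × 9000 / 9.8 = 1.17 mm
PW = 40.29 + 9.80 + 5.08 + 6.63 + 1.17 = 62.97 ≈ 63.0 mm.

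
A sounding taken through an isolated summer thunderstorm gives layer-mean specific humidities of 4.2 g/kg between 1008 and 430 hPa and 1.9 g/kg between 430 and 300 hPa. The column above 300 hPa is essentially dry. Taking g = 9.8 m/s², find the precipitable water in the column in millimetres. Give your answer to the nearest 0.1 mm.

Precipitable water is the column-integrated vapour mass per unit area: PW = (1/g) Σ q̄ Δp, with q in kg/kg and Δp in Pa (1 kg/m² of water = 1 mm).
Layer 1008–430 hPa: Δp = 578 hPa = 57800 Pa, q̄ = 0.0042 kg/kg → 0.0042 × 57800 / 9.8 = 24.77 mm
Layer 430–300 hPa: Δp = 130 hPa = 13000 Pa, q̄ = 0.0019 kg/kg → 0.0019 × 13000 / 9.8 = 2.52 mm
PW = 24.77 + 2.52 = 27.29 ≈ 27.3 mm.

PW ≈ 27.3 mm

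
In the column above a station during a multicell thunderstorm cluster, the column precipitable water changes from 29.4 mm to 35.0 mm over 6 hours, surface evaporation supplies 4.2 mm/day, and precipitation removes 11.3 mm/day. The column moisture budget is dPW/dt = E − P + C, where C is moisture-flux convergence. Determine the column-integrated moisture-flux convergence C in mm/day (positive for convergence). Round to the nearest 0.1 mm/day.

C ≈ 29.5 mm/day

dPW/dt = (35.0 − 29.4) mm / (6/24 day) = +22.400 mm/day.
C = dPW/dt − E + P = (+22.400) − 4.2 + 11.3 = 29.5 mm/day.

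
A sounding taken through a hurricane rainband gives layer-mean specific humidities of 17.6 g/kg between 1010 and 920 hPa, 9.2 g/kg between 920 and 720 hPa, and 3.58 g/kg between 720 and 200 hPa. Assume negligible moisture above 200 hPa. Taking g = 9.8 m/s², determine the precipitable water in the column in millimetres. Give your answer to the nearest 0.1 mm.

PW ≈ 53.9 mm

Precipitable water is the column-integrated vapour mass per unit area: PW = (1/g) Σ q̄ Δp, with q in kg/kg and Δp in Pa (1 kg/m² of water = 1 mm).
Layer 1010–920 hPa: Δp = 90 hPa = 9000 Pa, q̄ = 0.0176 kg/kg → 0.0176 × 9000 / 9.8 = 16.16 mm
Layer 920–720 hPa: Δp = 200 hPa = 20000 Pa, q̄ = 0.0092 kg/kg → 0.0092 × 20000 / 9.8 = 18.78 mm
Layer 720–200 hPa: Δp = 520 hPa = 52000 Pa, q̄ = 0.00358 kg/kg → 0.00358 × 52000 / 9.8 = 19.00 mm
PW = 16.16 + 18.78 + 19.00 = 53.94 ≈ 53.9 mm.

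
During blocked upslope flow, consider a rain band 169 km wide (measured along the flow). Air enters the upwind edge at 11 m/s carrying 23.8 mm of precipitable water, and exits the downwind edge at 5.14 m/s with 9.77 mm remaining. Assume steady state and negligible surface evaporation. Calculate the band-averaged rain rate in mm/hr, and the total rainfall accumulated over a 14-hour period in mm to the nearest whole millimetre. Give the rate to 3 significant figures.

R ≈ 4.51 mm/hr; total ≈ 63 mm

Column moisture flux per unit crosswind length is F = V × PW.
Inflow: F_in = 11 × 23.8 = 261.8 mm·m/s
Outflow: F_out = 5.14 × 9.77 = 50.2178 mm·m/s
Steady-state rate R = (F_in − F_out)/L = (261.8 − 50.2178) / 169000 m = 1.252e-03 mm/s.
R = 1.252e-03 × 3600 = 4.51 mm/hr.
Over 14 h: total = 4.51 × 14 = 63.14 ≈ 63 mm.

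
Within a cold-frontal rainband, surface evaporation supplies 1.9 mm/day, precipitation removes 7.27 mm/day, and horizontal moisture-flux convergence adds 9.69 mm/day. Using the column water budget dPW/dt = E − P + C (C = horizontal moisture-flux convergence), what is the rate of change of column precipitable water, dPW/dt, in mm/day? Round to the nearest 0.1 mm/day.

dPW/dt ≈ 4.3 mm/day

dPW/dt = E − P + C = 1.9 − 7.27 + (9.69) = 4.3 mm/day.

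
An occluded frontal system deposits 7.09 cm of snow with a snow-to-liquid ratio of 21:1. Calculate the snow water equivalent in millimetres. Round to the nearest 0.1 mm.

SWE = snow depth / ratio = 7.09 cm / 21 = 0.338 cm = 3.4 mm.

SWE ≈ 3.4 mm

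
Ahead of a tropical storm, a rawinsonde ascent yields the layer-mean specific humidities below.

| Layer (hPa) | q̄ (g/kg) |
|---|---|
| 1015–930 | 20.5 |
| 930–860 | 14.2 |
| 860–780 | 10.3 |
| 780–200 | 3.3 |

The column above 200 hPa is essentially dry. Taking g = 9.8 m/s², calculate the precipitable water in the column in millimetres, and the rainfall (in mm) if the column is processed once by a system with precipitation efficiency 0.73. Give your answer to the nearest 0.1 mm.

PW ≈ 55.9 mm; rainfall ≈ 40.8 mm

Precipitable water is the column-integrated vapour mass per unit area: PW = (1/g) Σ q̄ Δp, with q in kg/kg and Δp in Pa (1 kg/m² of water = 1 mm).
Layer 1015–930 hPa: Δp = 85 hPa = 8500 Pa, q̄ = 0.0205 kg/kg → 0.0205 × 8500 / 9.8 = 17.78 mm
Layer 930–860 hPa: Δp = 70 hPa = 7000 Pa, q̄ = 0.0142 kg/kg → 0.0142 × 7000 / 9.8 = 10.14 mm
Layer 860–780 hPa: Δp = 80 hPa = 8000 Pa, q̄ = 0.0103 kg/kg → 0.0103 × 8000 / 9.8 = 8.41 mm
Layer 780–200 hPa: Δp = 580 hPa = 58000 Pa, q̄ = 0.0033 kg/kg → 0.0033 × 58000 / 9.8 = 19.53 mm
PW = 17.78 + 10.14 + 8.41 + 19.53 = 55.86 ≈ 55.9 mm.
Rainfall = ε × PW = 0.73 × 55.9 = 40.8 mm.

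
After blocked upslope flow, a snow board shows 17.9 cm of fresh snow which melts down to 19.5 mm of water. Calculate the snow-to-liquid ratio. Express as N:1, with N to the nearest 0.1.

Ratio = snow depth / SWE = 179 mm / 19.5 mm = 9.2, i.e. 9.2:1.

ratio ≈ 9.2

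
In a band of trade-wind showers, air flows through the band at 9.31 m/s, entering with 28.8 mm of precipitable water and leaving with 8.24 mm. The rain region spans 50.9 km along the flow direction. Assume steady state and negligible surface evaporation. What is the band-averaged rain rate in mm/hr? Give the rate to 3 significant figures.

Column moisture flux per unit crosswind length is F = V × PW.
Inflow: F_in = 9.31 × 28.8 = 268.128 mm·m/s
Outflow: F_out = 9.31 × 8.24 = 76.7144 mm·m/s
Steady-state rate R = (F_in − F_out)/L = (268.128 − 76.7144) / 50900 m = 3.761e-03 mm/s.
R = 3.761e-03 × 3600 = 13.5 mm/hr.

R ≈ 13.5 mm/hr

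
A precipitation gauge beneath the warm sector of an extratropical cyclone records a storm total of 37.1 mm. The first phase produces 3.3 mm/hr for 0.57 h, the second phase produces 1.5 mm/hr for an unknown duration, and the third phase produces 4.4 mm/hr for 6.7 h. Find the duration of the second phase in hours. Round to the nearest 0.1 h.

Known phases: 3.3 × 0.57 + 4.4 × 6.7 = 1.881 + 29.48 = 31.361 mm.
Remaining depth = 37.1 − 31.361 = 5.739 mm.
Duration = 5.739 / 1.5 = 3.8 h.

duration ≈ 3.8 h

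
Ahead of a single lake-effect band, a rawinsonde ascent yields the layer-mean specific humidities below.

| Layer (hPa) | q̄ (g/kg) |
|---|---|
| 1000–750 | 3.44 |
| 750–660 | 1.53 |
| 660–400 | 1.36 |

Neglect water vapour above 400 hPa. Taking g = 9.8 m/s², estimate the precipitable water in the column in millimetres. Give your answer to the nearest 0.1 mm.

Precipitable water is the column-integrated vapour mass per unit area: PW = (1/g) Σ q̄ Δp, with q in kg/kg and Δp in Pa (1 kg/m² of water = 1 mm).
Layer 1000–750 hPa: Δp = 250 hPa = 25000 Pa, q̄ = 0.00344 kg/kg → 0.00344 × 25000 / 9.8 = 8.78 mm
Layer 750–660 hPa: Δp = 90 hPa = 9000 Pa, q̄ = 0.00153 kg/kg → 0.00153 × 9000 / 9.8 = 1.41 mm
Layer 660–400 hPa: Δp = 260 hPa = 26000 Pa, q̄ = 0.00136 kg/kg → 0.00136 × 26000 / 9.8 = 3.61 mm
PW = 8.78 + 1.41 + 3.61 = 13.80 ≈ 13.8 mm.

PW ≈ 13.8 mm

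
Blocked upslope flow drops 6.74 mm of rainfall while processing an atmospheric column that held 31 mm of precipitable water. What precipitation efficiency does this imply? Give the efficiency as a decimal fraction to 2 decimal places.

ε = rainfall / PW = 6.74 / 31 = 0.22.

ε ≈ 0.22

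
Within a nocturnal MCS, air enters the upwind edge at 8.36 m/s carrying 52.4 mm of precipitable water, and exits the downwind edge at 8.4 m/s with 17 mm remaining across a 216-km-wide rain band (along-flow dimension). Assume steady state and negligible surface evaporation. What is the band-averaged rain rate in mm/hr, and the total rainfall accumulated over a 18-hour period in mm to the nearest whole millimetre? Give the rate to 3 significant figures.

R ≈ 4.92 mm/hr; total ≈ 89 mm

Column moisture flux per unit crosswind length is F = V × PW.
Inflow: F_in = 8.36 × 52.4 = 438.064 mm·m/s
Outflow: F_out = 8.4 × 17 = 142.8 mm·m/s
Steady-state rate R = (F_in − F_out)/L = (438.064 − 142.8) / 216000 m = 1.367e-03 mm/s.
R = 1.367e-03 × 3600 = 4.92 mm/hr.
Over 18 h: total = 4.92 × 18 = 88.56 ≈ 89 mm.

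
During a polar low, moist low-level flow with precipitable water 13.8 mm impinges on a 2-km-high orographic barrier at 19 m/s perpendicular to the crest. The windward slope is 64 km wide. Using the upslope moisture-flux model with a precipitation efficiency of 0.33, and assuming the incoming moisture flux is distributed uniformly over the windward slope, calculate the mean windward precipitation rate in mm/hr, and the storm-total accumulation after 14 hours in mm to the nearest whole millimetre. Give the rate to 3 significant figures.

R ≈ 4.87 mm/hr; total ≈ 68 mm

Incoming column moisture flux per unit ridge length: F = V × PW = 19 × 13.8 = 262.2 mm·m/s.
Spread over the 64 km slope with efficiency ε = 0.33: R = ε·F/W = 0.33 × 262.2 / 64000 m = 1.352e-03 mm/s.
R = 1.352e-03 × 3600 = 4.87 mm/hr.
Over 14 h: total = 4.87 × 14 = 68.18 ≈ 68 mm.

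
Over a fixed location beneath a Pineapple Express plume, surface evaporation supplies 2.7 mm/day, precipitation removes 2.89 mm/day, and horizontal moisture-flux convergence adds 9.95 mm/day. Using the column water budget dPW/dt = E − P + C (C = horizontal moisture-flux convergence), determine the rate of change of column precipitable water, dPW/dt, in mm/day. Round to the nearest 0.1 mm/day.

dPW/dt = E − P + C = 2.7 − 2.89 + (9.95) = 9.8 mm/day.

dPW/dt ≈ 9.8 mm/day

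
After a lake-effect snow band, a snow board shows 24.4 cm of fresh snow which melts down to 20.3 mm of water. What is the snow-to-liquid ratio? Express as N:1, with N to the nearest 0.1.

Ratio = snow depth / SWE = 244 mm / 20.3 mm = 12.0, i.e. 12.0:1.

ratio ≈ 12.0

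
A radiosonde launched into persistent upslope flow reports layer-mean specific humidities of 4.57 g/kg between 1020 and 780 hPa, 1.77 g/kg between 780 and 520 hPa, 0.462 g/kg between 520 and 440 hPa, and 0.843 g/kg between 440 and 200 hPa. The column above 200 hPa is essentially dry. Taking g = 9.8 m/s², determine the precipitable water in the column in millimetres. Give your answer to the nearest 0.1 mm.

PW ≈ 18.3 mm

Precipitable water is the column-integrated vapour mass per unit area: PW = (1/g) Σ q̄ Δp, with q in kg/kg and Δp in Pa (1 kg/m² of water = 1 mm).
Layer 1020–780 hPa: Δp = 240 hPa = 24000 Pa, q̄ = 0.00457 kg/kg → 0.00457 × 24000 / 9.8 = 11.19 mm
Layer 780–520 hPa: Δp = 260 hPa = 26000 Pa, q̄ = 0.00177 kg/kg → 0.00177 × 26000 / 9.8 = 4.70 mm
Layer 520–440 hPa: Δp = 80 hPa = 8000 Pa, q̄ = 0.000462 kg/kg → 0.000462 × 8000 / 9.8 = 0.38 mm
Layer 440–200 hPa: Δp = 240 hPa = 24000 Pa, q̄ = 0.000843 kg/kg → 0.000843 × 24000 / 9.8 = 2.06 mm
PW = 11.19 + 4.70 + 0.38 + 2.06 = 18.33 ≈ 18.3 mm.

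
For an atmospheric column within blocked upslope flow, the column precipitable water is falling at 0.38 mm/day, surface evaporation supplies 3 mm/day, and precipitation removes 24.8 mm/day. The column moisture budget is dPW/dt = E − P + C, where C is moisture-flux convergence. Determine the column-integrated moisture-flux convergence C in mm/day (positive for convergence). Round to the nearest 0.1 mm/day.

C ≈ 21.4 mm/day

dPW/dt = -0.38 mm/day.
C = dPW/dt − E + P = (-0.38) − 3 + 24.8 = 21.4 mm/day.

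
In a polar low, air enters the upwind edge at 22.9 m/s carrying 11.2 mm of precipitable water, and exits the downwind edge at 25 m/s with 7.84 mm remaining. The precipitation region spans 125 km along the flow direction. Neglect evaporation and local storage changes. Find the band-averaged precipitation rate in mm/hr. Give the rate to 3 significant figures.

R ≈ 1.74 mm/hr

Column moisture flux per unit crosswind length is F = V × PW.
Inflow: F_in = 22.9 × 11.2 = 256.48 mm·m/s
Outflow: F_out = 25 × 7.84 = 196 mm·m/s
Steady-state rate R = (F_in − F_out)/L = (256.48 − 196) / 125000 m = 4.838e-04 mm/s.
R = 4.838e-04 × 3600 = 1.74 mm/hr.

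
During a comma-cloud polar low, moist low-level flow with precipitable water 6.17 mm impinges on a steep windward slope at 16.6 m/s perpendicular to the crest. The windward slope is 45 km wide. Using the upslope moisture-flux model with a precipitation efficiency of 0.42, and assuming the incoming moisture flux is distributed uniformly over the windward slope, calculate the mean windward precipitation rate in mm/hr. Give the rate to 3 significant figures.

Incoming column moisture flux per unit ridge length: F = V × PW = 16.6 × 6.17 = 102.422 mm·m/s.
Spread over the 45 km slope with efficiency ε = 0.42: R = ε·F/W = 0.42 × 102.422 / 45000 m = 9.559e-04 mm/s.
R = 9.559e-04 × 3600 = 3.44 mm/hr.

R ≈ 3.44 mm/hr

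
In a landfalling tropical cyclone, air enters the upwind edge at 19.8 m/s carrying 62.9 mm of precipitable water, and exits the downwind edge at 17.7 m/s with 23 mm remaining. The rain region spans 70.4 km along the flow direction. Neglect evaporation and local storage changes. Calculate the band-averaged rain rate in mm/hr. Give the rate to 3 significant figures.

R ≈ 42.9 mm/hr

Column moisture flux per unit crosswind length is F = V × PW.
Inflow: F_in = 19.8 × 62.9 = 1245.42 mm·m/s
Outflow: F_out = 17.7 × 23 = 407.1 mm·m/s
Steady-state rate R = (F_in − F_out)/L = (1245.42 − 407.1) / 70400 m = 1.191e-02 mm/s.
R = 1.191e-02 × 3600 = 42.9 mm/hr.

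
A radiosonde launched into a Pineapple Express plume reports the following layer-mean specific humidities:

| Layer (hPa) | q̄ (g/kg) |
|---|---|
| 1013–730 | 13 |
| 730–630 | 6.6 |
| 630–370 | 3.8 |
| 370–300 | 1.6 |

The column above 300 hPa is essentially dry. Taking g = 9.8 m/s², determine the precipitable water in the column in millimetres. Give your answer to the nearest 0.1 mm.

PW ≈ 55.5 mm

Precipitable water is the column-integrated vapour mass per unit area: PW = (1/g) Σ q̄ Δp, with q in kg/kg and Δp in Pa (1 kg/m² of water = 1 mm).
Layer 1013–730 hPa: Δp = 283 hPa = 28300 Pa, q̄ = 0.013 kg/kg → 0.013 × 28300 / 9.8 = 37.54 mm
Layer 730–630 hPa: Δp = 100 hPa = 10000 Pa, q̄ = 0.0066 kg/kg → 0.0066 × 10000 / 9.8 = 6.73 mm
Layer 630–370 hPa: Δp = 260 hPa = 26000 Pa, q̄ = 0.0038 kg/kg → 0.0038 × 26000 / 9.8 = 10.08 mm
Layer 370–300 hPa: Δp = 70 hPa = 7000 Pa, q̄ = 0.0016 kg/kg → 0.0016 × 7000 / 9.8 = 1.14 mm
PW = 37.54 + 6.73 + 10.08 + 1.14 = 55.49 ≈ 55.5 mm.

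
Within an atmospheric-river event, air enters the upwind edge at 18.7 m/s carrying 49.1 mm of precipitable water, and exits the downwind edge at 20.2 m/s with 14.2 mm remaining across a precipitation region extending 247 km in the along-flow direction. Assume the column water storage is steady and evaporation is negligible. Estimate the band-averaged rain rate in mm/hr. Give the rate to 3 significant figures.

Column moisture flux per unit crosswind length is F = V × PW.
Inflow: F_in = 18.7 × 49.1 = 918.17 mm·m/s
Outflow: F_out = 20.2 × 14.2 = 286.84 mm·m/s
Steady-state rate R = (F_in − F_out)/L = (918.17 − 286.84) / 247000 m = 2.556e-03 mm/s.
R = 2.556e-03 × 3600 = 9.20 mm/hr.

R ≈ 9.20 mm/hr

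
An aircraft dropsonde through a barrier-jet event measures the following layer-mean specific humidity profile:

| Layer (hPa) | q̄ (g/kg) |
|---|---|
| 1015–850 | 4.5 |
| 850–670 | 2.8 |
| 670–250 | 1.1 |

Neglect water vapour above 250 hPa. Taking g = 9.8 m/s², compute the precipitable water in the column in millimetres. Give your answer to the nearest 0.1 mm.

PW ≈ 17.4 mm

Precipitable water is the column-integrated vapour mass per unit area: PW = (1/g) Σ q̄ Δp, with q in kg/kg and Δp in Pa (1 kg/m² of water = 1 mm).
Layer 1015–850 hPa: Δp = 165 hPa = 16500 Pa, q̄ = 0.0045 kg/kg → 0.0045 × 16500 / 9.8 = 7.58 mm
Layer 850–670 hPa: Δp = 180 hPa = 18000 Pa, q̄ = 0.0028 kg/kg → 0.0028 × 18000 / 9.8 = 5.14 mm
Layer 670–250 hPa: Δp = 420 hPa = 42000 Pa, q̄ = 0.0011 kg/kg → 0.0011 × 42000 / 9.8 = 4.71 mm
PW = 7.58 + 5.14 + 4.71 = 17.43 ≈ 17.4 mm.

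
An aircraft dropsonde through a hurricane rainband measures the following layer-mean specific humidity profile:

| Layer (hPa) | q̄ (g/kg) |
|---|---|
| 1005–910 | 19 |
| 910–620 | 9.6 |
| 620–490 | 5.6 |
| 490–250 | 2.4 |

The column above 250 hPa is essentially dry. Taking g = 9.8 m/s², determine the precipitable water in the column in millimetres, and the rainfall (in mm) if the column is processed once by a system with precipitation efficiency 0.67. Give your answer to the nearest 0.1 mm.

Precipitable water is the column-integrated vapour mass per unit area: PW = (1/g) Σ q̄ Δp, with q in kg/kg and Δp in Pa (1 kg/m² of water = 1 mm).
Layer 1005–910 hPa: Δp = 95 hPa = 9500 Pa, q̄ = 0.019 kg/kg → 0.019 × 9500 / 9.8 = 18.42 mm
Layer 910–620 hPa: Δp = 290 hPa = 29000 Pa, q̄ = 0.0096 kg/kg → 0.0096 × 29000 / 9.8 = 28.41 mm
Layer 620–490 hPa: Δp = 130 hPa = 13000 Pa, q̄ = 0.0056 kg/kg → 0.0056 × 13000 / 9.8 = 7.43 mm
Layer 490–250 hPa: Δp = 240 hPa = 24000 Pa, q̄ = 0.0024 kg/kg → 0.0024 × 24000 / 9.8 = 5.88 mm
PW = 18.42 + 28.41 + 7.43 + 5.88 = 60.14 ≈ 60.1 mm.
Rainfall = ε × PW = 0.67 × 60.1 = 40.3 mm.

PW ≈ 60.1 mm; rainfall ≈ 40.3 mm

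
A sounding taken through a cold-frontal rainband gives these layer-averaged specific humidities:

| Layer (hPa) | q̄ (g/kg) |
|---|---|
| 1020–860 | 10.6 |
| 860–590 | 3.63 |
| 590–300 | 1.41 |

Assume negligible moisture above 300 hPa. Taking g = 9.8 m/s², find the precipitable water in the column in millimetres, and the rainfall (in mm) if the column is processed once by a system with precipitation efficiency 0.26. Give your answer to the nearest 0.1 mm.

PW ≈ 31.5 mm; rainfall ≈ 8.2 mm

Precipitable water is the column-integrated vapour mass per unit area: PW = (1/g) Σ q̄ Δp, with q in kg/kg and Δp in Pa (1 kg/m² of water = 1 mm).
Layer 1020–860 hPa: Δp = 160 hPa = 16000 Pa, q̄ = 0.0106 kg/kg → 0.0106 × 16000 / 9.8 = 17.31 mm
Layer 860–590 hPa: Δp = 270 hPa = 27000 Pa, q̄ = 0.00363 kg/kg → 0.00363 × 27000 / 9.8 = 10.00 mm
Layer 590–300 hPa: Δp = 290 hPa = 29000 Pa, q̄ = 0.00141 kg/kg → 0.00141 × 29000 / 9.8 = 4.17 mm
PW = 17.31 + 10.00 + 4.17 = 31.48 ≈ 31.5 mm.
Rainfall = ε × PW = 0.26 × 31.5 = 8.2 mm.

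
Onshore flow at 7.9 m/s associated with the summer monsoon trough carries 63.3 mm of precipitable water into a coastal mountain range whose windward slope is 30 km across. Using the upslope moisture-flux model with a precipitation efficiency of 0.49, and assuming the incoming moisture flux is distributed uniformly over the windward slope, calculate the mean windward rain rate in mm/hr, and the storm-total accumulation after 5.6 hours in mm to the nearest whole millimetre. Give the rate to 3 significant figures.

R ≈ 29.4 mm/hr; total ≈ 165 mm

Incoming column moisture flux per unit ridge length: F = V × PW = 7.9 × 63.3 = 500.07 mm·m/s.
Spread over the 30 km slope with efficiency ε = 0.49: R = ε·F/W = 0.49 × 500.07 / 30000 m = 8.168e-03 mm/s.
R = 8.168e-03 × 3600 = 29.4 mm/hr.
Over 5.6 h: total = 29.4 × 5.6 = 164.64 ≈ 165 mm.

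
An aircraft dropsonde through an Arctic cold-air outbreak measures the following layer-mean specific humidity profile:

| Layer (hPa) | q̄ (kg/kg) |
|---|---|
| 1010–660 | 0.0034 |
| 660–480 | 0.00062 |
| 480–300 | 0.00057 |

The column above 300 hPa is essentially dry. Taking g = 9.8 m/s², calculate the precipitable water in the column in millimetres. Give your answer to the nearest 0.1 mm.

PW ≈ 14.3 mm

Precipitable water is the column-integrated vapour mass per unit area: PW = (1/g) Σ q̄ Δp, with q in kg/kg and Δp in Pa (1 kg/m² of water = 1 mm).
Layer 1010–660 hPa: Δp = 350 hPa = 35000 Pa, q̄ = 0.0034 kg/kg → 0.0034 × 35000 / 9.8 = 12.14 mm
Layer 660–480 hPa: Δp = 180 hPa = 18000 Pa, q̄ = 0.00062 kg/kg → 0.00062 × 18000 / 9.8 = 1.14 mm
Layer 480–300 hPa: Δp = 180 hPa = 18000 Pa, q̄ = 0.00057 kg/kg → 0.00057 × 18000 / 9.8 = 1.05 mm
PW = 12.14 + 1.14 + 1.05 = 14.33 ≈ 14.3 mm.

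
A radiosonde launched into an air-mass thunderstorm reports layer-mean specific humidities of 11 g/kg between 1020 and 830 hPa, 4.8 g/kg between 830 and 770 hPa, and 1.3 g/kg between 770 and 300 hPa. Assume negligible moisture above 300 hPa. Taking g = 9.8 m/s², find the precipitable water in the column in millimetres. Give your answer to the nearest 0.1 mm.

Precipitable water is the column-integrated vapour mass per unit area: PW = (1/g) Σ q̄ Δp, with q in kg/kg and Δp in Pa (1 kg/m² of water = 1 mm).
Layer 1020–830 hPa: Δp = 190 hPa = 19000 Pa, q̄ = 0.011 kg/kg → 0.011 × 19000 / 9.8 = 21.33 mm
Layer 830–770 hPa: Δp = 60 hPa = 6000 Pa, q̄ = 0.0048 kg/kg → 0.0048 × 6000 / 9.8 = 2.94 mm
Layer 770–300 hPa: Δp = 470 hPa = 47000 Pa, q̄ = 0.0013 kg/kg → 0.0013 × 47000 / 9.8 = 6.23 mm
PW = 21.33 + 2.94 + 6.23 = 30.50 ≈ 30.5 mm.

PW ≈ 30.5 mm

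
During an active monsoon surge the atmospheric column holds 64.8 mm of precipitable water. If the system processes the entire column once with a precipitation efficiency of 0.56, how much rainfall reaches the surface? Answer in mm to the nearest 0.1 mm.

Rainfall = ε × PW = 0.56 × 64.8 = 36.3 mm.

rainfall ≈ 36.3 mm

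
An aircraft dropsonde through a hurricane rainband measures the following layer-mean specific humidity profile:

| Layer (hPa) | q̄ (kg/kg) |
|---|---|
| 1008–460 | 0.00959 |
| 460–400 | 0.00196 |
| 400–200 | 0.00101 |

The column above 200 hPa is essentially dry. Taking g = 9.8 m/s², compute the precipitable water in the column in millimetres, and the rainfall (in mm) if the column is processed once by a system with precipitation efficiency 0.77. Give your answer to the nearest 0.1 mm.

Precipitable water is the column-integrated vapour mass per unit area: PW = (1/g) Σ q̄ Δp, with q in kg/kg and Δp in Pa (1 kg/m² of water = 1 mm).
Layer 1008–460 hPa: Δp = 548 hPa = 54800 Pa, q̄ = 0.00959 kg/kg → 0.00959 × 54800 / 9.8 = 53.63 mm
Layer 460–400 hPa: Δp = 60 hPa = 6000 Pa, q̄ = 0.00196 kg/kg → 0.00196 × 6000 / 9.8 = 1.20 mm
Layer 400–200 hPa: Δp = 200 hPa = 20000 Pa, q̄ = 0.00101 kg/kg → 0.00101 × 20000 / 9.8 = 2.06 mm
PW = 53.63 + 1.20 + 2.06 = 56.89 ≈ 56.9 mm.
Rainfall = ε × PW = 0.77 × 56.9 = 43.8 mm.

PW ≈ 56.9 mm; rainfall ≈ 43.8 mm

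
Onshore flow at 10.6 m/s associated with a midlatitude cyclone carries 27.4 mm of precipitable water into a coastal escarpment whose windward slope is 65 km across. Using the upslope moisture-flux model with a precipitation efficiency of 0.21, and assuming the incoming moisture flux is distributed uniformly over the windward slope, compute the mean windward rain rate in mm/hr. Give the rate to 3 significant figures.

Incoming column moisture flux per unit ridge length: F = V × PW = 10.6 × 27.4 = 290.44 mm·m/s.
Spread over the 65 km slope with efficiency ε = 0.21: R = ε·F/W = 0.21 × 290.44 / 65000 m = 9.383e-04 mm/s.
R = 9.383e-04 × 3600 = 3.38 mm/hr.

R ≈ 3.38 mm/hr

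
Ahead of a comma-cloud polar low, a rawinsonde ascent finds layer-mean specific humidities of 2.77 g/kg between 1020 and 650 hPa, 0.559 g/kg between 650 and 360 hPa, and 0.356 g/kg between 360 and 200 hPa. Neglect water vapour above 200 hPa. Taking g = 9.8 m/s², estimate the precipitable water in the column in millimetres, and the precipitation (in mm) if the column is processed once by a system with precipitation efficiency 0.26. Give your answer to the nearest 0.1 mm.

PW ≈ 12.7 mm; precipitation ≈ 3.3 mm

Precipitable water is the column-integrated vapour mass per unit area: PW = (1/g) Σ q̄ Δp, with q in kg/kg and Δp in Pa (1 kg/m² of water = 1 mm).
Layer 1020–650 hPa: Δp = 370 hPa = 37000 Pa, q̄ = 0.00277 kg/kg → 0.00277 × 37000 / 9.8 = 10.46 mm
Layer 650–360 hPa: Δp = 290 hPa = 29000 Pa, q̄ = 0.000559 kg/kg → 0.000559 × 29000 / 9.8 = 1.65 mm
Layer 360–200 hPa: Δp = 160 hPa = 16000 Pa, q̄ = 0.000356 kg/kg → 0.000356 × 16000 / 9.8 = 0.58 mm
PW = 10.46 + 1.65 + 0.58 = 12.69 ≈ 12.7 mm.
Precipitation = ε × PW = 0.26 × 12.7 = 3.3 mm.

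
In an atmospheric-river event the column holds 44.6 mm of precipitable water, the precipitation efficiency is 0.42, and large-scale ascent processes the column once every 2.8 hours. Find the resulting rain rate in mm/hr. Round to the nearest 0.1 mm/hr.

R ≈ 6.7 mm/hr

Each overturning extracts ε × PW = 0.42 × 44.6 = 18.732 mm.
Rate = ε·PW / τ = 18.732 / 2.8 h = 6.7 mm/hr.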